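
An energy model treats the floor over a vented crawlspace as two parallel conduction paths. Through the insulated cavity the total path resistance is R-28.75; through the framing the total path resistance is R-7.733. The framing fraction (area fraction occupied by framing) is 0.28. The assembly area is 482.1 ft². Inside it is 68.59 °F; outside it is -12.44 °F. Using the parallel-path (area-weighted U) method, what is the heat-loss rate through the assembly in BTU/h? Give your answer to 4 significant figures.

2393 BTU/h

U_eff = 0.72/28.75 + 0.28/7.733 = 0.025043 + 0.036208 = 0.061252
R_eff = 1/U_eff = 16.326 ft²·°F·h/BTU
Q = 482.1 × (68.59 − (-12.44)) / 16.326 = 2392.8 BTU/h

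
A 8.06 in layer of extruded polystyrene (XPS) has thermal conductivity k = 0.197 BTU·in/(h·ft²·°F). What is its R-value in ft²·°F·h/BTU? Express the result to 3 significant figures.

40.9 ft²·°F·h/BTU

R = L/k = 8.06/0.197 = 40.91 ft²·°F·h/BTU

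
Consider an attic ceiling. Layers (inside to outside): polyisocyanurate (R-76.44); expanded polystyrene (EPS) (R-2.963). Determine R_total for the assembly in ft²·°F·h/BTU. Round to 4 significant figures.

R_total = 76.44 + 2.963 = 79.403 ft²·°F·h/BTU

79.40 ft²·°F·h/BTU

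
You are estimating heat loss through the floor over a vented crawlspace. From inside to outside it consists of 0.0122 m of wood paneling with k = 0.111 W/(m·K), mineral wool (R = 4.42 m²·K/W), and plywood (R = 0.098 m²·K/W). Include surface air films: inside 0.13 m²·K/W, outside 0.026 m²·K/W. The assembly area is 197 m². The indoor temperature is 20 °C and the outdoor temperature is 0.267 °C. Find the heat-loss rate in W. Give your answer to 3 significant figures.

0.0122/0.111 = 0.1099
R_total = 0.13 + 0.1099 + 4.42 + 0.098 + 0.026 = 4.784 m²·K/W
Q = A·ΔT/R = 197 × (20 − 0.267) / 4.784 = 812.6 W

813 W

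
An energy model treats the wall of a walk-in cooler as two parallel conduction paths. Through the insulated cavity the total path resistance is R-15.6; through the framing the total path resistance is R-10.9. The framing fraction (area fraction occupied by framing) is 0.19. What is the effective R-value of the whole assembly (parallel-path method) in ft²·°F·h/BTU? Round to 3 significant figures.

U_eff = 0.81/15.6 + 0.19/10.9 = 0.05192 + 0.01743 = 0.06935
R_eff = 1/U_eff = 14.42 ft²·°F·h/BTU

14.4 ft²·°F·h/BTU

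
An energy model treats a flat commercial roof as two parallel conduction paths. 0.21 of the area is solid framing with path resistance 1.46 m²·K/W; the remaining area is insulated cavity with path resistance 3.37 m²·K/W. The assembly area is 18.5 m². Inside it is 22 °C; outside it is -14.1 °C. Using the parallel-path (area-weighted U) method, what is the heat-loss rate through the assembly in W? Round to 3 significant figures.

U_eff = 0.79/3.37 + 0.21/1.46 = 0.2344 + 0.1438 = 0.3783
R_eff = 1/U_eff = 2.644 m²·K/W
Q = 18.5 × (22 − (-14.1)) / 2.644 = 252.6 W

253 W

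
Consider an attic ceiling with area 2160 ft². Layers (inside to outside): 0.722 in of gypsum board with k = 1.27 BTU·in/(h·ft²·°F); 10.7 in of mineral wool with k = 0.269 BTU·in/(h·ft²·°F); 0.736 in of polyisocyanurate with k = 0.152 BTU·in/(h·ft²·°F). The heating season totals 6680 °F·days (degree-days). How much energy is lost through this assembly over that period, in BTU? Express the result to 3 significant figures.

0.722/1.27 = 0.5685
10.7/0.269 = 39.78
0.736/0.152 = 4.842
R_total = 0.5685 + 39.78 + 4.842 = 45.19 ft²·°F·h/BTU
E = A × HDD × 24 / R = 2160 × 6680 × 24 / 45.19 = 7663000 BTU

7660000 BTU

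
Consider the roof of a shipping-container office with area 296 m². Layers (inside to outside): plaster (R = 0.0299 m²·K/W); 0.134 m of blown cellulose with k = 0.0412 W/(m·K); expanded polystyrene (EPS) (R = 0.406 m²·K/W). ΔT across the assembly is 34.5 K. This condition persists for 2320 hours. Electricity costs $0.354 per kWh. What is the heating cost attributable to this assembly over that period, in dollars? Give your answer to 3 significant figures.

0.134/0.0412 = 3.252
R_total = 0.0299 + 3.252 + 0.406 = 3.688 m²·K/W
Q = 296 × 34.5 / 3.688 = 2769 W
E = 2769 W × 2320 h / 1000 = 6423 kWh
Cost = 6423 × 0.354 = $2274

2270 dollars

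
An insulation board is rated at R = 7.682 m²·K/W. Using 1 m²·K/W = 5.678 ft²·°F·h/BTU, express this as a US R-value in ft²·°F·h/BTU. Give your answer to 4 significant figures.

R_US = 7.682 × 5.678 = 43.618

43.62 ft²·°F·h/BTU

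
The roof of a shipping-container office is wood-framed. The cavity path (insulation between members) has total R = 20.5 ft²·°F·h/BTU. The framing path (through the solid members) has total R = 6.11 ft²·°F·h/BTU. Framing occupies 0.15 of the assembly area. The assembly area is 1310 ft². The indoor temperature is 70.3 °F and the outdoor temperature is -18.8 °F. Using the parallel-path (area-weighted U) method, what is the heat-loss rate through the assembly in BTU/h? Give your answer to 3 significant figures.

U_eff = 0.85/20.5 + 0.15/6.11 = 0.04146 + 0.02455 = 0.06601
R_eff = 1/U_eff = 15.15 ft²·°F·h/BTU
Q = 1310 × (70.3 − (-18.8)) / 15.15 = 7705 BTU/h

7710 BTU/h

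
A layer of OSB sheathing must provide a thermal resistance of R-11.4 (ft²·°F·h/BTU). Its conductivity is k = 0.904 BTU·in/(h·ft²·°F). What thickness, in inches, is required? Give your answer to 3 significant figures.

L = R × k = 11.4 × 0.904 = 10.31 in

10.3 in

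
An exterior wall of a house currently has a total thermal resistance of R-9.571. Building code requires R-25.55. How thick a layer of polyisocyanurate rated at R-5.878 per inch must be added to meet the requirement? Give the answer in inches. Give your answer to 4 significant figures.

2.718 in

ΔR = 25.55 − 9.571 = 15.979 ft²·°F·h/BTU
L = ΔR / (R/in) = 15.979/5.878 = 2.7184 in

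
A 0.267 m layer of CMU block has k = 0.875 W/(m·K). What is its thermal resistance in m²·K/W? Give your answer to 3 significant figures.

0.305 m²·K/W

R = L/k = 0.267/0.875 = 0.3051 m²·K/W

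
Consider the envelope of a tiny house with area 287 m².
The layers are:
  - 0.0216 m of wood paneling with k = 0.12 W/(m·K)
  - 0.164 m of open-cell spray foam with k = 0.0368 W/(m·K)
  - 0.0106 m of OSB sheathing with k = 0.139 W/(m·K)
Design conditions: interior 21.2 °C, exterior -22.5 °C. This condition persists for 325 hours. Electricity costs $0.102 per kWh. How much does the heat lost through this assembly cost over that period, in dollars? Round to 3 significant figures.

88.2 dollars

0.0216/0.12 = 0.18
0.164/0.0368 = 4.457
0.0106/0.139 = 0.07626
R_total = 0.18 + 4.457 + 0.07626 = 4.713 m²·K/W
Q = 287 × (21.2 − (-22.5)) / 4.713 = 2661 W
E = 2661 W × 325 h / 1000 = 864.9 kWh
Cost = 864.9 × 0.102 = $88.22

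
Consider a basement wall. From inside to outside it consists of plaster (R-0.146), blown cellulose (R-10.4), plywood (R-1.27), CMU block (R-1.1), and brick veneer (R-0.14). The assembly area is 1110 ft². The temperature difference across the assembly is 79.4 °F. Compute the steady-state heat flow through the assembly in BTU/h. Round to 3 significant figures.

6750 BTU/h

R_total = 0.146 + 10.4 + 1.27 + 1.1 + 0.14 = 13.06 ft²·°F·h/BTU
Q = A·ΔT/R = 1110 × 79.4 / 13.06 = 6750 BTU/h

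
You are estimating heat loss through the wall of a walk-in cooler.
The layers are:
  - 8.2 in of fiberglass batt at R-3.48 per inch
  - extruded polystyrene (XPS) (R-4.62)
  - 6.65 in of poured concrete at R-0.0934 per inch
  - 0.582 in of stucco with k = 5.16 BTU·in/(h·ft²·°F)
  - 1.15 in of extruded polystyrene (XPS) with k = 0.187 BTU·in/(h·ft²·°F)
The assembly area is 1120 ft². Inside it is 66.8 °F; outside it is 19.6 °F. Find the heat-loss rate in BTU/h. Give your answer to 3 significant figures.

1320 BTU/h

8.2 × 3.48 = 28.54
6.65 × 0.0934 = 0.6211
0.582/5.16 = 0.1128
1.15/0.187 = 6.15
R_total = 28.54 + 4.62 + 0.6211 + 0.1128 + 6.15 = 40.04 ft²·°F·h/BTU
Q = A·ΔT/R = 1120 × (66.8 − 19.6) / 40.04 = 1320 BTU/h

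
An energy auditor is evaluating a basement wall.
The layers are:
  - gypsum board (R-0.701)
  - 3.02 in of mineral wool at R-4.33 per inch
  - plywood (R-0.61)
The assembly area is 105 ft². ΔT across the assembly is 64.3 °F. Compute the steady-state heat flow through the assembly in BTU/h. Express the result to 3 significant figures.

469 BTU/h

3.02 × 4.33 = 13.08
R_total = 0.701 + 13.08 + 0.61 = 14.39 ft²·°F·h/BTU
Q = A·ΔT/R = 105 × 64.3 / 14.39 = 469.3 BTU/h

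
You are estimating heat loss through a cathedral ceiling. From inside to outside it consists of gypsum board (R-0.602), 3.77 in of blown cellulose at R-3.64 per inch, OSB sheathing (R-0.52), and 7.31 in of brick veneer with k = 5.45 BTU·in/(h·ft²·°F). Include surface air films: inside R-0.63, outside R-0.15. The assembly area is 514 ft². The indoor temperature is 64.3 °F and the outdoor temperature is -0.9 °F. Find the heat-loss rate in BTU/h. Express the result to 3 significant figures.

3.77 × 3.64 = 13.72
7.31/5.45 = 1.341
R_total = 0.63 + 0.602 + 13.72 + 0.52 + 1.341 + 0.15 = 16.97 ft²·°F·h/BTU
Q = A·ΔT/R = 514 × (64.3 − (-0.9)) / 16.97 = 1975 BTU/h

1980 BTU/h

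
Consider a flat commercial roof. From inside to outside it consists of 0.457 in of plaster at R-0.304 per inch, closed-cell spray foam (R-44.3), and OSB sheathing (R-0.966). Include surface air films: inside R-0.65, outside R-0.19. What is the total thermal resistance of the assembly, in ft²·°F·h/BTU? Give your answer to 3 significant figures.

0.457 × 0.304 = 0.1389
R_total = 0.65 + 0.1389 + 44.3 + 0.966 + 0.19 = 46.24 ft²·°F·h/BTU

46.2 ft²·°F·h/BTU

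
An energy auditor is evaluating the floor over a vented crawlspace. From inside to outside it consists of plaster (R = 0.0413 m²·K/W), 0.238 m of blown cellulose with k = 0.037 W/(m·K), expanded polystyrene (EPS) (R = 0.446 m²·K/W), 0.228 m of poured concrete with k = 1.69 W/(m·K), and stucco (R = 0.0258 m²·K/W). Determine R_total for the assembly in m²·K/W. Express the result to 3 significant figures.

0.238/0.037 = 6.432
0.228/1.69 = 0.1349
R_total = 0.0413 + 6.432 + 0.446 + 0.1349 + 0.0258 = 7.08 m²·K/W

7.08 m²·K/W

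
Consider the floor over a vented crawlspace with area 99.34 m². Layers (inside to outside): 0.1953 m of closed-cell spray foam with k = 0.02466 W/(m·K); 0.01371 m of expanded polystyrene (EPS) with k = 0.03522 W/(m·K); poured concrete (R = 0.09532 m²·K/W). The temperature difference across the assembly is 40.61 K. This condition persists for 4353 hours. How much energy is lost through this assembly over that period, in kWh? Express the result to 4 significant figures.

0.1953/0.02466 = 7.9197
0.01371/0.03522 = 0.38927
R_total = 7.9197 + 0.38927 + 0.09532 = 8.4043 m²·K/W
Q = 99.34 × 40.61 / 8.4043 = 480.02 W
E = 480.02 W × 4353 h / 1000 = 2089.5 kWh

2090 kWh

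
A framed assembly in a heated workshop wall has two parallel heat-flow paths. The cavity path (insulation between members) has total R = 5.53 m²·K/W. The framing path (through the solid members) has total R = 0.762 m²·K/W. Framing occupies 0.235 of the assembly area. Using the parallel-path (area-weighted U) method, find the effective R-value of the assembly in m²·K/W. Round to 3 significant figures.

2.24 m²·K/W

U_eff = 0.765/5.53 + 0.235/0.762 = 0.1383 + 0.3084 = 0.4467
R_eff = 1/U_eff = 2.238 m²·K/W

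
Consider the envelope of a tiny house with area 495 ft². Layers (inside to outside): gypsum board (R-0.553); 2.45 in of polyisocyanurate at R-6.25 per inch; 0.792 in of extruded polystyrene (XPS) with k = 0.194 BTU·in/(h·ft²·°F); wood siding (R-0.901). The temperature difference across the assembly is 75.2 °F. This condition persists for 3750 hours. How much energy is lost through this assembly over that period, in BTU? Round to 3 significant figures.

2.45 × 6.25 = 15.31
0.792/0.194 = 4.082
R_total = 0.553 + 15.31 + 4.082 + 0.901 = 20.85 ft²·°F·h/BTU
Q = 495 × 75.2 / 20.85 = 1785 BTU/h
E = 1785 × 3750 = 6695000 BTU

6700000 BTU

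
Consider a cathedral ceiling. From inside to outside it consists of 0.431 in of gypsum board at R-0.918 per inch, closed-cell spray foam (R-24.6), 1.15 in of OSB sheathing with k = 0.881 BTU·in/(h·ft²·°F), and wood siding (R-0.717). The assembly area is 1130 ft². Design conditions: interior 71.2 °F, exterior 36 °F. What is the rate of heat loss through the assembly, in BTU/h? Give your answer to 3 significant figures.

0.431 × 0.918 = 0.3957
1.15/0.881 = 1.305
R_total = 0.3957 + 24.6 + 1.305 + 0.717 = 27.02 ft²·°F·h/BTU
Q = A·ΔT/R = 1130 × (71.2 − 36) / 27.02 = 1472 BTU/h

1470 BTU/h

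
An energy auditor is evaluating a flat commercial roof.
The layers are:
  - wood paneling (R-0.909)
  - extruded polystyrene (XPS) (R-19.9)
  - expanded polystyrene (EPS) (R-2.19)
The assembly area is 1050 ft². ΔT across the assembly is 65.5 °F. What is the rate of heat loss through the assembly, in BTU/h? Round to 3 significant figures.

2990 BTU/h

R_total = 0.909 + 19.9 + 2.19 = 23 ft²·°F·h/BTU
Q = A·ΔT/R = 1050 × 65.5 / 23 = 2990 BTU/h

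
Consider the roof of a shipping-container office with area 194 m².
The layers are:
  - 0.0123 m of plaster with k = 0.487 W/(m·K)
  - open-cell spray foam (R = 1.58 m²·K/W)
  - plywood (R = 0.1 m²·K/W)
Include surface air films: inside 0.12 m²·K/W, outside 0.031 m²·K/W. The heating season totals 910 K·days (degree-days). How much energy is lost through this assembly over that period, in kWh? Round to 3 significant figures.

0.0123/0.487 = 0.02526
R_total = 0.12 + 0.02526 + 1.58 + 0.1 + 0.031 = 1.856 m²·K/W
E = A × HDD × 24 / R / 1000 = 194 × 910 × 24 / 1.856 / 1000 = 2283 kWh

2280 kWh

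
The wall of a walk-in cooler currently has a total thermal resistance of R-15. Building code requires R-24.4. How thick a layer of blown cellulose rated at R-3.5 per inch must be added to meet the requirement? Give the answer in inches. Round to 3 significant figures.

ΔR = 24.4 − 15 = 9.4 ft²·°F·h/BTU
L = ΔR / (R/in) = 9.4/3.5 = 2.686 in

2.69 in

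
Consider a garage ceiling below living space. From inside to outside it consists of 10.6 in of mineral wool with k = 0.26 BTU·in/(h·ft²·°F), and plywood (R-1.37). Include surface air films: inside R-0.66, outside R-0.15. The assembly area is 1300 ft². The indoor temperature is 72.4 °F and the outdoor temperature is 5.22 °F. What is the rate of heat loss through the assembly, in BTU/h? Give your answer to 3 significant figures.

2030 BTU/h

10.6/0.26 = 40.77
R_total = 0.66 + 40.77 + 1.37 + 0.15 = 42.95 ft²·°F·h/BTU
Q = A·ΔT/R = 1300 × (72.4 − 5.22) / 42.95 = 2033 BTU/h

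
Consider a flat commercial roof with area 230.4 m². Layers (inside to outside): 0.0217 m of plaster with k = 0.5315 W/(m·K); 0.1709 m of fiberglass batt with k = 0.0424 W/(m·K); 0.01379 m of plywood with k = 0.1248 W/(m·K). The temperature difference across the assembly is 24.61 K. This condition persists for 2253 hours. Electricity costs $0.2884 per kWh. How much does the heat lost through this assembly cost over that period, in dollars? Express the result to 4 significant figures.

881.0 dollars

0.0217/0.5315 = 0.040828
0.1709/0.0424 = 4.0307
0.01379/0.1248 = 0.1105
R_total = 0.040828 + 4.0307 + 0.1105 = 4.182 m²·K/W
Q = 230.4 × 24.61 / 4.182 = 1355.8 W
E = 1355.8 W × 2253 h / 1000 = 3054.7 kWh
Cost = 3054.7 × 0.2884 = $880.98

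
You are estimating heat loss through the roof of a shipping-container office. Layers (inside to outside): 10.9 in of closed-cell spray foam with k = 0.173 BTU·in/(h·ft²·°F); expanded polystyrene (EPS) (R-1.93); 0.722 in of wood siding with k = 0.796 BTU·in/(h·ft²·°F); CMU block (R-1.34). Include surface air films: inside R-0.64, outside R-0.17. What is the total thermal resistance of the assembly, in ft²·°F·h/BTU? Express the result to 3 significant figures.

68.0 ft²·°F·h/BTU

10.9/0.173 = 63.01
0.722/0.796 = 0.907
R_total = 0.64 + 63.01 + 1.93 + 0.907 + 1.34 + 0.17 = 67.99 ft²·°F·h/BTU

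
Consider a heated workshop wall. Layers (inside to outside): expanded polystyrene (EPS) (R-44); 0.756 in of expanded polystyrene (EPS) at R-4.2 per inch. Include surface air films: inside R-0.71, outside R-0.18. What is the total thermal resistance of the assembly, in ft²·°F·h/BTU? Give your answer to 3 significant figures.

48.1 ft²·°F·h/BTU

0.756 × 4.2 = 3.175
R_total = 0.71 + 44 + 3.175 + 0.18 = 48.07 ft²·°F·h/BTU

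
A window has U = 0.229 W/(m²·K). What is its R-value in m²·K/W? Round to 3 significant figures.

4.37 m²·K/W

R = 1/U = 1/0.229 = 4.367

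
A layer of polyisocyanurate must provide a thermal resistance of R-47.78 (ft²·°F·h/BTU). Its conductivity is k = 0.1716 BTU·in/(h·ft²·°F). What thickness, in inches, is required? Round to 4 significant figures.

8.199 in

L = R × k = 47.78 × 0.1716 = 8.199 in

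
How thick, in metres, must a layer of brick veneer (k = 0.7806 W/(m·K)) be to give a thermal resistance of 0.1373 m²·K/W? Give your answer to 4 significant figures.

L = R·k = 0.1373 × 0.7806 = 0.10718 m

0.1072 m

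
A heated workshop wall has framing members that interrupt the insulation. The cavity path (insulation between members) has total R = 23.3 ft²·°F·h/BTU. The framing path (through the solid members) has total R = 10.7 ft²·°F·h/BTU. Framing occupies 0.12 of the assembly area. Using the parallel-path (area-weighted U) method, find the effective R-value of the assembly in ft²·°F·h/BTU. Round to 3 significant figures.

U_eff = 0.88/23.3 + 0.12/10.7 = 0.03777 + 0.01121 = 0.04898
R_eff = 1/U_eff = 20.42 ft²·°F·h/BTU

20.4 ft²·°F·h/BTU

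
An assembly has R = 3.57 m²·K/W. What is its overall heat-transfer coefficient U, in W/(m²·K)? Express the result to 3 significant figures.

0.280 W/(m²·K)

U = 1/R = 1/3.57 = 0.2801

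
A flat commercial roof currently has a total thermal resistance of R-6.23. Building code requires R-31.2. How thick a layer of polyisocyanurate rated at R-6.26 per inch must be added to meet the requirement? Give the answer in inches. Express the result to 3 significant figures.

3.99 in

ΔR = 31.2 − 6.23 = 24.97 ft²·°F·h/BTU
L = ΔR / (R/in) = 24.97/6.26 = 3.989 in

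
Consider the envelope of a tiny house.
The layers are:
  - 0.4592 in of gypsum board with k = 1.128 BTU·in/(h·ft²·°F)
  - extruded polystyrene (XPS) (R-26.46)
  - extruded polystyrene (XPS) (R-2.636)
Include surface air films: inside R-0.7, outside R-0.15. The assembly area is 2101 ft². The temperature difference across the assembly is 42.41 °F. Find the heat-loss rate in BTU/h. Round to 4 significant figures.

0.4592/1.128 = 0.40709
R_total = 0.7 + 0.40709 + 26.46 + 2.636 + 0.15 = 30.353 ft²·°F·h/BTU
Q = A·ΔT/R = 2101 × 42.41 / 30.353 = 2935.6 BTU/h

2936 BTU/h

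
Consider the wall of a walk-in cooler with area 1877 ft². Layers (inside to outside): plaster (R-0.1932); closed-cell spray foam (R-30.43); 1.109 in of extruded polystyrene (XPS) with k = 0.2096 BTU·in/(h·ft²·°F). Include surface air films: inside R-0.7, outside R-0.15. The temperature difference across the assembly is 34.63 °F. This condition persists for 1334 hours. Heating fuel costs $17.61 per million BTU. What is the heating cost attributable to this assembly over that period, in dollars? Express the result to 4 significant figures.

1.109/0.2096 = 5.291
R_total = 0.7 + 0.1932 + 30.43 + 5.291 + 0.15 = 36.764 ft²·°F·h/BTU
Q = 1877 × 34.63 / 36.764 = 1768 BTU/h
E = 1768 × 1334 = 2358600 BTU
Cost = 2358600/10⁶ × 17.61 = $41.534

41.53 dollars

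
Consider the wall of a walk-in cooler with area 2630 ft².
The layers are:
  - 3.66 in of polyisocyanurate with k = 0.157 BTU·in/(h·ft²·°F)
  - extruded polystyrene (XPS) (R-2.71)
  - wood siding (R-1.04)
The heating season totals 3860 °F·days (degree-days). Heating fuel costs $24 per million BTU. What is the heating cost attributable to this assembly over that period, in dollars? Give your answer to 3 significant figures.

216 dollars

3.66/0.157 = 23.31
R_total = 23.31 + 2.71 + 1.04 = 27.06 ft²·°F·h/BTU
E = A × HDD × 24 / R = 2630 × 3860 × 24 / 27.06 = 9003000 BTU
Cost = 9003000/10⁶ × 24 = $216.1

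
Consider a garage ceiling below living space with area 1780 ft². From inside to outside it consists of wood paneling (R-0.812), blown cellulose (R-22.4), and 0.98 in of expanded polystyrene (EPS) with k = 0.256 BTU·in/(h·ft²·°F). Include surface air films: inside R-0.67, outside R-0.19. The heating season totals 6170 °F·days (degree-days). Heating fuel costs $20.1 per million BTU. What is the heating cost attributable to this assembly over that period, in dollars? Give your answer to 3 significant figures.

0.98/0.256 = 3.828
R_total = 0.67 + 0.812 + 22.4 + 3.828 + 0.19 = 27.9 ft²·°F·h/BTU
E = A × HDD × 24 / R = 1780 × 6170 × 24 / 27.9 = 9447000 BTU
Cost = 9447000/10⁶ × 20.1 = $189.9

190 dollars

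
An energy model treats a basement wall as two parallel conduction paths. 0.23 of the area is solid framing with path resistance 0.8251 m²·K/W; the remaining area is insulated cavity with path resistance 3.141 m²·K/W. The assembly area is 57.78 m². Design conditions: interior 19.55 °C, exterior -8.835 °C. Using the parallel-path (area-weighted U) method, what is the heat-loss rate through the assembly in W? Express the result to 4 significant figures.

859.2 W

U_eff = 0.77/3.141 + 0.23/0.8251 = 0.24514 + 0.27875 = 0.5239
R_eff = 1/U_eff = 1.9088 m²·K/W
Q = 57.78 × (19.55 − (-8.835)) / 1.9088 = 859.24 W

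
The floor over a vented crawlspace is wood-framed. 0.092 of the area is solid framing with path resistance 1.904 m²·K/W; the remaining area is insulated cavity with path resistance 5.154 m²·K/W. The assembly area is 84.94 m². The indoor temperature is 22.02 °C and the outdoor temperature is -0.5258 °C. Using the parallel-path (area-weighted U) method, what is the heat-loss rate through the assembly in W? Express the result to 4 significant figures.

U_eff = 0.908/5.154 + 0.092/1.904 = 0.17617 + 0.048319 = 0.22449
R_eff = 1/U_eff = 4.4545 m²·K/W
Q = 84.94 × (22.02 − (-0.5258)) / 4.4545 = 429.91 W

429.9 W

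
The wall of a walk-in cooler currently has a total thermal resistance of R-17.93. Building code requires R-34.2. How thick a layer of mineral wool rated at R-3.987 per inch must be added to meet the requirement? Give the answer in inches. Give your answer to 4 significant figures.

4.081 in

ΔR = 34.2 − 17.93 = 16.27 ft²·°F·h/BTU
L = ΔR / (R/in) = 16.27/3.987 = 4.0808 in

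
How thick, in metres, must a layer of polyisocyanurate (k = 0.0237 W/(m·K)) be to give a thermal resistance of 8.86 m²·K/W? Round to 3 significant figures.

0.210 m

L = R·k = 8.86 × 0.0237 = 0.21 m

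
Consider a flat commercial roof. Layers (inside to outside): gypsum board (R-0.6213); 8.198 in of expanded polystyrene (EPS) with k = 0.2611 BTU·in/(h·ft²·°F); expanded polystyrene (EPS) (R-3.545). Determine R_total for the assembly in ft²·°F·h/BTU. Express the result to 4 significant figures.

8.198/0.2611 = 31.398
R_total = 0.6213 + 31.398 + 3.545 = 35.564 ft²·°F·h/BTU

35.56 ft²·°F·h/BTU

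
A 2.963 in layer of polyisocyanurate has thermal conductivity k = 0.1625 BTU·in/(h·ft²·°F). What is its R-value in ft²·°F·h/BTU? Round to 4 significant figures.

18.23 ft²·°F·h/BTU

R = L/k = 2.963/0.1625 = 18.234 ft²·°F·h/BTU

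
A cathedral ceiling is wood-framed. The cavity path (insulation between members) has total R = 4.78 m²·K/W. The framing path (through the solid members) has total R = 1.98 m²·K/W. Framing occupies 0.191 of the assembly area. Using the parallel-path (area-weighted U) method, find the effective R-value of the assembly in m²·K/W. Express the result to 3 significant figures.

U_eff = 0.809/4.78 + 0.191/1.98 = 0.1692 + 0.09646 = 0.2657
R_eff = 1/U_eff = 3.763 m²·K/W

3.76 m²·K/W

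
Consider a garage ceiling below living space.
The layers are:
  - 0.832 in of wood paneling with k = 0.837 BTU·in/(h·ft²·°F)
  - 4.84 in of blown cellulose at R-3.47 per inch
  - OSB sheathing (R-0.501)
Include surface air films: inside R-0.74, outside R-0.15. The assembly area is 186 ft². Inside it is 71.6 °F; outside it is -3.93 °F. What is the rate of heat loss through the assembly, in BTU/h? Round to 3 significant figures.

732 BTU/h

0.832/0.837 = 0.994
4.84 × 3.47 = 16.79
R_total = 0.74 + 0.994 + 16.79 + 0.501 + 0.15 = 19.18 ft²·°F·h/BTU
Q = A·ΔT/R = 186 × (71.6 − (-3.93)) / 19.18 = 732.5 BTU/h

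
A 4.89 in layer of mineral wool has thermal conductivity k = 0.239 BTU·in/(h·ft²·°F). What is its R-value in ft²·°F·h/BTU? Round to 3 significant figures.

20.5 ft²·°F·h/BTU

R = L/k = 4.89/0.239 = 20.46 ft²·°F·h/BTU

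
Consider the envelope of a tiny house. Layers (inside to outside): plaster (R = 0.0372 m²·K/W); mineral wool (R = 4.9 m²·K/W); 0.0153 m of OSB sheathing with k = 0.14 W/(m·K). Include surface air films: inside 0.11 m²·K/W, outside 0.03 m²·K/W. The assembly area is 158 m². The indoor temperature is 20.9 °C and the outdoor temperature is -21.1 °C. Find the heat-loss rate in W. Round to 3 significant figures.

0.0153/0.14 = 0.1093
R_total = 0.11 + 0.0372 + 4.9 + 0.1093 + 0.03 = 5.186 m²·K/W
Q = A·ΔT/R = 158 × (20.9 − (-21.1)) / 5.186 = 1279 W

1280 W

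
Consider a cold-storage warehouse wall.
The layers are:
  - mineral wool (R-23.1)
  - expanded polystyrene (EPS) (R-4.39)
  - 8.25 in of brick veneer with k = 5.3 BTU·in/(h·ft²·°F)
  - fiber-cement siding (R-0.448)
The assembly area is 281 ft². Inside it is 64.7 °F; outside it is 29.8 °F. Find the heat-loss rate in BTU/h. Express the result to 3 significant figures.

332 BTU/h

8.25/5.3 = 1.557
R_total = 23.1 + 4.39 + 1.557 + 0.448 = 29.49 ft²·°F·h/BTU
Q = A·ΔT/R = 281 × (64.7 − 29.8) / 29.49 = 332.5 BTU/h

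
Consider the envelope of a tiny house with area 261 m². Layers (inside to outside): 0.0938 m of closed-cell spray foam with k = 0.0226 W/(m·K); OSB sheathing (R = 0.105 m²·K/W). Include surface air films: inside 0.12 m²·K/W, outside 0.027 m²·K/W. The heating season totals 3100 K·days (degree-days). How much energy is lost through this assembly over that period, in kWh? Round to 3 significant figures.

0.0938/0.0226 = 4.15
R_total = 0.12 + 4.15 + 0.105 + 0.027 = 4.402 m²·K/W
E = A × HDD × 24 / R / 1000 = 261 × 3100 × 24 / 4.402 / 1000 = 4411 kWh

4410 kWh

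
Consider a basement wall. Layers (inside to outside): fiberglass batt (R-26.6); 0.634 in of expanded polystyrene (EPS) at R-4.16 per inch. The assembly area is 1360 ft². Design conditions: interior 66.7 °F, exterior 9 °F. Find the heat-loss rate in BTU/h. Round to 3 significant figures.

0.634 × 4.16 = 2.637
R_total = 26.6 + 2.637 = 29.24 ft²·°F·h/BTU
Q = A·ΔT/R = 1360 × (66.7 − 9) / 29.24 = 2684 BTU/h

2680 BTU/h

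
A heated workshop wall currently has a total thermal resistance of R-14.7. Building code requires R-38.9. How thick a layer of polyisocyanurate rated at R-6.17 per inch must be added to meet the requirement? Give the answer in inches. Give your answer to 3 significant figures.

3.92 in

ΔR = 38.9 − 14.7 = 24.2 ft²·°F·h/BTU
L = ΔR / (R/in) = 24.2/6.17 = 3.922 in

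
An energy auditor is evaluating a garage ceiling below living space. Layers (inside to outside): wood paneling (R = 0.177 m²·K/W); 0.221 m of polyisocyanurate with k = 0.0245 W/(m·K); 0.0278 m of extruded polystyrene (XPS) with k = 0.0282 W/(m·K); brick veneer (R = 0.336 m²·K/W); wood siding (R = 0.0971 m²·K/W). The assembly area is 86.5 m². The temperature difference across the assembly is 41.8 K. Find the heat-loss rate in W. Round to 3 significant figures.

341 W

0.221/0.0245 = 9.02
0.0278/0.0282 = 0.9858
R_total = 0.177 + 9.02 + 0.9858 + 0.336 + 0.0971 = 10.62 m²·K/W
Q = A·ΔT/R = 86.5 × 41.8 / 10.62 = 340.6 W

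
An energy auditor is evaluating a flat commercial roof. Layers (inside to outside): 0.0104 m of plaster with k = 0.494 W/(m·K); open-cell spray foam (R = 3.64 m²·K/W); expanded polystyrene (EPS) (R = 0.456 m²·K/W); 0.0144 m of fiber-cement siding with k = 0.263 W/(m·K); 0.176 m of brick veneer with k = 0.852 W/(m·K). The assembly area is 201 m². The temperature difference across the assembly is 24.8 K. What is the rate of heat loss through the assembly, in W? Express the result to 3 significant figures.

1140 W

0.0104/0.494 = 0.02105
0.0144/0.263 = 0.05475
0.176/0.852 = 0.2066
R_total = 0.02105 + 3.64 + 0.456 + 0.05475 + 0.2066 = 4.378 m²·K/W
Q = A·ΔT/R = 201 × 24.8 / 4.378 = 1139 W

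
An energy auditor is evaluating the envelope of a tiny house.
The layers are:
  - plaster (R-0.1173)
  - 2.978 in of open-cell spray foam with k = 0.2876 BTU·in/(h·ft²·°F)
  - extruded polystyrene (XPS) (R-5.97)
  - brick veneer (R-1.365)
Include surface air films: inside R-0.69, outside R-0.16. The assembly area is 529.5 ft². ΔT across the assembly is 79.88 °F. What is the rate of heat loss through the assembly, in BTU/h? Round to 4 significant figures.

2267 BTU/h

2.978/0.2876 = 10.355
R_total = 0.69 + 0.1173 + 10.355 + 5.97 + 1.365 + 0.16 = 18.657 ft²·°F·h/BTU
Q = A·ΔT/R = 529.5 × 79.88 / 18.657 = 2267.1 BTU/h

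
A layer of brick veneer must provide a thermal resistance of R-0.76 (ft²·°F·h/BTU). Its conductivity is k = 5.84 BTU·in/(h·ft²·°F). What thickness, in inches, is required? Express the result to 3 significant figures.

L = R × k = 0.76 × 5.84 = 4.438 in

4.44 in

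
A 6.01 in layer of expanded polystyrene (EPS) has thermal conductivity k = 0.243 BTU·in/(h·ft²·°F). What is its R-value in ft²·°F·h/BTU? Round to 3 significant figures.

R = L/k = 6.01/0.243 = 24.73 ft²·°F·h/BTU

24.7 ft²·°F·h/BTU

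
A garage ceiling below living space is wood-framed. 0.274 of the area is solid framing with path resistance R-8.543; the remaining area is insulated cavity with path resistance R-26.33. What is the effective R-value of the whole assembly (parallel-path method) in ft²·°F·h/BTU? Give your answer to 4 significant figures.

U_eff = 0.726/26.33 + 0.274/8.543 = 0.027573 + 0.032073 = 0.059646
R_eff = 1/U_eff = 16.766 ft²·°F·h/BTU

16.77 ft²·°F·h/BTU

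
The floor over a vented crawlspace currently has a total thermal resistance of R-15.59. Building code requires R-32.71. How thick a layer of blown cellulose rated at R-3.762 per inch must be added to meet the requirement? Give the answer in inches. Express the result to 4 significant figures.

ΔR = 32.71 − 15.59 = 17.12 ft²·°F·h/BTU
L = ΔR / (R/in) = 17.12/3.762 = 4.5508 in

4.551 in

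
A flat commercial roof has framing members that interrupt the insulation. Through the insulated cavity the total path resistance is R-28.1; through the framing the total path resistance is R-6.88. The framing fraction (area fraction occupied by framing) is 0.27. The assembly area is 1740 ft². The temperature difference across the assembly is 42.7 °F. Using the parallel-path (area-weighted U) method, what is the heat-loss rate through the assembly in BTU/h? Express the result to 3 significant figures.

U_eff = 0.73/28.1 + 0.27/6.88 = 0.02598 + 0.03924 = 0.06522
R_eff = 1/U_eff = 15.33 ft²·°F·h/BTU
Q = 1740 × 42.7 / 15.33 = 4846 BTU/h

4850 BTU/h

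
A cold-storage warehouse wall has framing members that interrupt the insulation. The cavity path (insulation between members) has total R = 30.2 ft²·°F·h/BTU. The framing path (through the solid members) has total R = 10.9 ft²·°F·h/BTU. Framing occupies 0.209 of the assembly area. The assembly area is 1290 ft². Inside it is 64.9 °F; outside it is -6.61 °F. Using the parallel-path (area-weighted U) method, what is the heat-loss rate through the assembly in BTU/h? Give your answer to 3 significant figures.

4180 BTU/h

U_eff = 0.791/30.2 + 0.209/10.9 = 0.02619 + 0.01917 = 0.04537
R_eff = 1/U_eff = 22.04 ft²·°F·h/BTU
Q = 1290 × (64.9 − (-6.61)) / 22.04 = 4185 BTU/h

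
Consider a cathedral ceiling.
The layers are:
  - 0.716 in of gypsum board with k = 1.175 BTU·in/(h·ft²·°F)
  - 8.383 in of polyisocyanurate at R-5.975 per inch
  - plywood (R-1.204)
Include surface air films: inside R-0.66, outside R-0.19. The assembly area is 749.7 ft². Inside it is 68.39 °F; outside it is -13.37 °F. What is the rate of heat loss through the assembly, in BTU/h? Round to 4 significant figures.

1162 BTU/h

0.716/1.175 = 0.60936
8.383 × 5.975 = 50.088
R_total = 0.66 + 0.60936 + 50.088 + 1.204 + 0.19 = 52.752 ft²·°F·h/BTU
Q = A·ΔT/R = 749.7 × (68.39 − (-13.37)) / 52.752 = 1162 BTU/h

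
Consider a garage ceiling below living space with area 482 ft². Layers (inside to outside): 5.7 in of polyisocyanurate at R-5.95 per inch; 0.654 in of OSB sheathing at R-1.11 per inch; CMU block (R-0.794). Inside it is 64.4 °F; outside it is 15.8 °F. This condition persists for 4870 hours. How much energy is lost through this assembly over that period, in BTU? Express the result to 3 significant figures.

3220000 BTU

5.7 × 5.95 = 33.91
0.654 × 1.11 = 0.7259
R_total = 33.91 + 0.7259 + 0.794 = 35.43 ft²·°F·h/BTU
Q = 482 × (64.4 − 15.8) / 35.43 = 661.1 BTU/h
E = 661.1 × 4870 = 3219000 BTU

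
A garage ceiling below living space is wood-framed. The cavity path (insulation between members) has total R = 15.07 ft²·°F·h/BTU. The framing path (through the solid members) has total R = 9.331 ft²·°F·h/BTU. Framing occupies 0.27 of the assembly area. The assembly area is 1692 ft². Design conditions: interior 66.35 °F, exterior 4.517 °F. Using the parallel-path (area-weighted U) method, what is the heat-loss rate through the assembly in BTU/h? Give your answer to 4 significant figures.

8095 BTU/h

U_eff = 0.73/15.07 + 0.27/9.331 = 0.048441 + 0.028936 = 0.077376
R_eff = 1/U_eff = 12.924 ft²·°F·h/BTU
Q = 1692 × (66.35 − 4.517) / 12.924 = 8095.2 BTU/h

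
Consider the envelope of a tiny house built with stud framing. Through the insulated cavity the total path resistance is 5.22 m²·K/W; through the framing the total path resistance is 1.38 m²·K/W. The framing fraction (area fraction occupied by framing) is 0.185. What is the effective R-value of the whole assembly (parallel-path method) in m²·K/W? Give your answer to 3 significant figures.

3.45 m²·K/W

U_eff = 0.815/5.22 + 0.185/1.38 = 0.1561 + 0.1341 = 0.2902
R_eff = 1/U_eff = 3.446 m²·K/W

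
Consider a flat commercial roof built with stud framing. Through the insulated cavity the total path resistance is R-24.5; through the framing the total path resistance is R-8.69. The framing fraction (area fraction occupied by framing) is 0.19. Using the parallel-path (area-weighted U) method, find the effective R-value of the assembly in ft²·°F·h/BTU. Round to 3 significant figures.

U_eff = 0.81/24.5 + 0.19/8.69 = 0.03306 + 0.02186 = 0.05493
R_eff = 1/U_eff = 18.21 ft²·°F·h/BTU

18.2 ft²·°F·h/BTU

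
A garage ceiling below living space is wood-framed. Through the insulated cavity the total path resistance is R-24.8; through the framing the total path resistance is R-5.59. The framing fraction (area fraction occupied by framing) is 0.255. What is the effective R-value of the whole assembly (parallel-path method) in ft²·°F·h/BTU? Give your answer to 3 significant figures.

U_eff = 0.745/24.8 + 0.255/5.59 = 0.03004 + 0.04562 = 0.07566
R_eff = 1/U_eff = 13.22 ft²·°F·h/BTU

13.2 ft²·°F·h/BTU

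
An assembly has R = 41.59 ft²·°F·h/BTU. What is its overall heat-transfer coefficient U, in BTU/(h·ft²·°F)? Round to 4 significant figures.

0.02404 BTU/(h·ft²·°F)

U = 1/R = 1/41.59 = 0.024044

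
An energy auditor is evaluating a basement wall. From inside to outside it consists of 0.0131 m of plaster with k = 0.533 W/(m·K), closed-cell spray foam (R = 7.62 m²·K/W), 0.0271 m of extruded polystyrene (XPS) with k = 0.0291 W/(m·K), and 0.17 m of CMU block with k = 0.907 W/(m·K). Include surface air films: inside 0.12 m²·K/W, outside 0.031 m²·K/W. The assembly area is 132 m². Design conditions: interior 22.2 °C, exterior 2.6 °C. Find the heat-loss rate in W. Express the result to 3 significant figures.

0.0131/0.533 = 0.02458
0.0271/0.0291 = 0.9313
0.17/0.907 = 0.1874
R_total = 0.12 + 0.02458 + 7.62 + 0.9313 + 0.1874 + 0.031 = 8.914 m²·K/W
Q = A·ΔT/R = 132 × (22.2 − 2.6) / 8.914 = 290.2 W

290 W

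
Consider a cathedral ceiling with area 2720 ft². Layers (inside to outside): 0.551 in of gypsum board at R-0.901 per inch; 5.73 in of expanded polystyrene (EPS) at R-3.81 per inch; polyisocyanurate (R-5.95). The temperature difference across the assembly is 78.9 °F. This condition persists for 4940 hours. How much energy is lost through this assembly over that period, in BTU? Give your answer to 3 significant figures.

0.551 × 0.901 = 0.4965
5.73 × 3.81 = 21.83
R_total = 0.4965 + 21.83 + 5.95 = 28.28 ft²·°F·h/BTU
Q = 2720 × 78.9 / 28.28 = 7589 BTU/h
E = 7589 × 4940 = 37490000 BTU

37500000 BTU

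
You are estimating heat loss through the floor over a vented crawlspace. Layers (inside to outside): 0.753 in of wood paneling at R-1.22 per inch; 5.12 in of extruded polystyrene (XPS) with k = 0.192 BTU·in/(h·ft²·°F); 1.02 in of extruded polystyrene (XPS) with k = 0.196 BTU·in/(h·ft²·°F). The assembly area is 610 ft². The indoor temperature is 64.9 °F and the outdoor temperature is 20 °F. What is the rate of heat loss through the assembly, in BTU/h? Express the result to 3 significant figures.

835 BTU/h

0.753 × 1.22 = 0.9187
5.12/0.192 = 26.67
1.02/0.196 = 5.204
R_total = 0.9187 + 26.67 + 5.204 = 32.79 ft²·°F·h/BTU
Q = A·ΔT/R = 610 × (64.9 − 20) / 32.79 = 835.3 BTU/h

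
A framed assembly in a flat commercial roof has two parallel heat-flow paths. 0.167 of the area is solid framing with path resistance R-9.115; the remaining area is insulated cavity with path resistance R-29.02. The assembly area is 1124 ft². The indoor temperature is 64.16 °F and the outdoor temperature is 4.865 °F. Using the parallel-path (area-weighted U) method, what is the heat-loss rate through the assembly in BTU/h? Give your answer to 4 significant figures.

U_eff = 0.833/29.02 + 0.167/9.115 = 0.028704 + 0.018321 = 0.047026
R_eff = 1/U_eff = 21.265 ft²·°F·h/BTU
Q = 1124 × (64.16 − 4.865) / 21.265 = 3134.2 BTU/h

3134 BTU/h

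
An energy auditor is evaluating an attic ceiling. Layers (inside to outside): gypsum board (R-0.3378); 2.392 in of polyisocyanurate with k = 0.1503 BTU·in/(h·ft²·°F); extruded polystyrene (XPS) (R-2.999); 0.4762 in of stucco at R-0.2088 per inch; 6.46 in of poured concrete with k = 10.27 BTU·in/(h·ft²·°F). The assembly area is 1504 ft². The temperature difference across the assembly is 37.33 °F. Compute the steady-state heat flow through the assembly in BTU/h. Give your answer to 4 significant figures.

2810 BTU/h

2.392/0.1503 = 15.915
0.4762 × 0.2088 = 0.099431
6.46/10.27 = 0.62902
R_total = 0.3378 + 15.915 + 2.999 + 0.099431 + 0.62902 = 19.98 ft²·°F·h/BTU
Q = A·ΔT/R = 1504 × 37.33 / 19.98 = 2810 BTU/h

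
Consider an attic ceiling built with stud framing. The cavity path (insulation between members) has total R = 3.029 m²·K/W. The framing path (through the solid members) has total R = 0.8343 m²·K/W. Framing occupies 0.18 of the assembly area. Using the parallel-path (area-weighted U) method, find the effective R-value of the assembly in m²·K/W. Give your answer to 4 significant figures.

U_eff = 0.82/3.029 + 0.18/0.8343 = 0.27072 + 0.21575 = 0.48647
R_eff = 1/U_eff = 2.0556 m²·K/W

2.056 m²·K/W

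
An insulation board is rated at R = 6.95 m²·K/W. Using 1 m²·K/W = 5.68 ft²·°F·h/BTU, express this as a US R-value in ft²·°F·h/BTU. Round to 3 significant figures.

R_US = 6.95 × 5.68 = 39.48

39.5 ft²·°F·h/BTU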